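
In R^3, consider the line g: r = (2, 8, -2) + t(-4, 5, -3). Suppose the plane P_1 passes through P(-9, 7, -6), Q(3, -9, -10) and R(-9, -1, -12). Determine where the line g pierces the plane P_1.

(6, 3, 1)

PQ = (12, -16, -4), PR = (0, -8, -6); a normal to P_1 is PQ × PR = (64, 72, -96).
Using P: P_1 has equation 64x + 72y - 96z = 504.
Substitute r = (2, 8, -2) + t(-4, 5, -3) into the plane: 896 + 392t = 504, so t = -1.
Intersection: (2, 8, -2) + (-1)·(-4, 5, -3) = (6, 3, 1).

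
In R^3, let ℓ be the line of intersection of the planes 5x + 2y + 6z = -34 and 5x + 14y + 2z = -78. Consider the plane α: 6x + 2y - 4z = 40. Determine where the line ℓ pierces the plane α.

(4, -6, -7)

Direction of ℓ: (5, 2, 6) × (5, 14, 2) = (-80, 20, 60).
A point on ℓ: solving the two plane equations with x = 20 gives (20, -10, -19).
Substitute r = (20, -10, -19) + t(-80, 20, 60) into the plane: 176 + (-680)t = 40, so t = 1/5.
Intersection: (20, -10, -19) + (1/5)·(-80, 20, 60) = (4, -6, -7).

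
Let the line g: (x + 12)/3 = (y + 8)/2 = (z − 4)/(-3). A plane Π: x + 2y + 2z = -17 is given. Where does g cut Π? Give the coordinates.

(-3, -2, -5)

g has direction (3, 2, -3) through (-12, -8, 4).
Substitute r = (-12, -8, 4) + t(3, 2, -3) into the plane: -20 + 1t = -17, so t = 3.
Intersection: (-12, -8, 4) + 3·(3, 2, -3) = (-3, -2, -5).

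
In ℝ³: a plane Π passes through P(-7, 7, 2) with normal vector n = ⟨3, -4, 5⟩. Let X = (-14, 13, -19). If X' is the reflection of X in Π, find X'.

(4, -11, 11)

Π: n·r = n·P gives 3x - 4y + 5z = -39.
λ = (n·X − d)/|n|² = (-189 − (-39))/50 = -3.
Reflection = X − 2λn = (-14, 13, -19) − (-6)·(3, -4, 5) = (4, -11, 11).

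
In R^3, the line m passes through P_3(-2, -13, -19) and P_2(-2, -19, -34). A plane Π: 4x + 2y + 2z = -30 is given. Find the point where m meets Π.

(-2, -7, -4)

A direction vector for m is P_2 − P_3 = (0, -6, -15).
Substitute r = (-2, -13, -19) + t(0, -6, -15) into the plane: -72 + (-42)t = -30, so t = -1.
Intersection: (-2, -13, -19) + (-1)·(0, -6, -15) = (-2, -7, -4).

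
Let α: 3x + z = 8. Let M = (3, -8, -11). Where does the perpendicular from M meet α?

Foot = M − λn with λ = (n·M − d)/|n|² = (-2 − 8)/10 = -1.
Foot = (3, -8, -11) − (-1)·(3, 0, 1) = (6, -8, -10).

(6, -8, -10)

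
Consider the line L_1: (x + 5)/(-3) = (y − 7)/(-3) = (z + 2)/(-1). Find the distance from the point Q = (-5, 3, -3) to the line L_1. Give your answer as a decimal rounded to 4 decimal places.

2.8470

L_1 has direction (-3, -3, -1) through (-5, 7, -2).
Taking (-5, 7, -2) on L_1 with direction v = (-3, -3, -1): w = Q − (-5, 7, -2) = (0, -4, -1), and w × v = (1, 3, -12).
Distance = |w × v| / |v| = √154 / √19 ≈ 2.8470.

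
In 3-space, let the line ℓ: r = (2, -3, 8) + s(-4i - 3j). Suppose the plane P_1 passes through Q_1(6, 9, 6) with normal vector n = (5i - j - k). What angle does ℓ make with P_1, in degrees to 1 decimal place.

40.9

P_1: n·r = n·Q_1 gives 5x - y - z = 15.
sin θ = |n·v| / (|n||v|) = |-17| / (√27 · √25) = 0.65433.
θ ≈ 40.9°.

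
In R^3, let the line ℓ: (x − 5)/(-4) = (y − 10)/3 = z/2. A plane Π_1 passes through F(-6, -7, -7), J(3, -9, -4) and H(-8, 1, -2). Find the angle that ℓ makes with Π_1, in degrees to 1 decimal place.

14.0

ℓ has direction (-4, 3, 2) through (5, 10, 0).
FJ = (9, -2, 3), FH = (-2, 8, 5); a normal to Π_1 is FJ × FH = (-34, -51, 68).
Using F: Π_1 has equation -34x - 51y + 68z = 85.
sin θ = |n·v| / (|n||v|) = |119| / (√8381 · √29) = 0.24138.
θ ≈ 14.0°.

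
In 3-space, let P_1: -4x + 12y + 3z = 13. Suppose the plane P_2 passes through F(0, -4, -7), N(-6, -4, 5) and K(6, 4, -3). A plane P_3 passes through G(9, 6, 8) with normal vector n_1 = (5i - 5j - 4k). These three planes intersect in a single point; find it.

FN = (-6, 0, 12), FK = (6, 8, 4); a normal to P_2 is FN × FK = (-96, 96, -48).
Using F: P_2 has equation -96x + 96y - 48z = -48.
P_3: n_1·r = n_1·G gives 5x - 5y - 4z = -17.
Solving the 3×3 linear system -4x + 12y + 3z = 13, -96x + 96y - 48z = -48, 5x - 5y - 4z = -17 (e.g. by elimination or Cramer's rule, determinant = -4992) gives (-1, 0, 3).

(-1, 0, 3)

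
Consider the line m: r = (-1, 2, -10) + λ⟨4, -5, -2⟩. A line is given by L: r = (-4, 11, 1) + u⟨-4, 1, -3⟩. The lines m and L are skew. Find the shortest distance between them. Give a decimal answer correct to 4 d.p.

Common perpendicular direction n = (4, -5, -2) × (-4, 1, -3) = (17, 20, -16).
With w = (-4, 11, 1) − (-1, 2, -10) = (-3, 9, 11), w · n = -47.
Distance = |w · n| / |n| = |-47| / √945 ≈ 1.5289.

1.5289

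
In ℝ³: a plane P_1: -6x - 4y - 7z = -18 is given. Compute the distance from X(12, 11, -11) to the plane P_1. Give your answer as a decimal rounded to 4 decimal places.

2.0896

n·X − d = (-6)·(12) + (-4)·(11) + (-7)·(-11) − (-18) = -21; |n| = √101.
Distance = |-21| / √101 = 21/√101 ≈ 2.0896.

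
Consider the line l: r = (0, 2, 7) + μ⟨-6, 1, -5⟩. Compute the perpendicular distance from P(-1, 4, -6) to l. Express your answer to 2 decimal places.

Taking (0, 2, 7) on l with direction v = (-6, 1, -5): w = P − (0, 2, 7) = (-1, 2, -13), and w × v = (3, 73, 11).
Distance = |w × v| / |v| = √5459 / √62 ≈ 9.38.

9.38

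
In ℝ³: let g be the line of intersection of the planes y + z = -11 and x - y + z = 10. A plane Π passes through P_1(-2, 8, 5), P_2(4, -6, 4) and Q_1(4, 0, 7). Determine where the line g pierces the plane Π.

Direction of g: (0, 1, 1) × (1, -1, 1) = (2, 1, -1).
A point on g: solving the two plane equations with x = -3 gives (-3, -12, 1).
P_1P_2 = (6, -14, -1), P_1Q_1 = (6, -8, 2); a normal to Π is P_1P_2 × P_1Q_1 = (-36, -18, 36).
Using P_1: Π has equation -36x - 18y + 36z = 108.
Substitute r = (-3, -12, 1) + t(2, 1, -1) into the plane: 360 + (-126)t = 108, so t = 2.
Intersection: (-3, -12, 1) + 2·(2, 1, -1) = (1, -10, -1).

(1, -10, -1)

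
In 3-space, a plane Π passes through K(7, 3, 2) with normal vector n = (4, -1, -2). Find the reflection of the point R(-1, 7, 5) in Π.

Π: n·r = n·K gives 4x - y - 2z = 21.
λ = (n·R − d)/|n|² = (-21 − 21)/21 = -2.
Reflection = R − 2λn = (-1, 7, 5) − (-4)·(4, -1, -2) = (15, 3, -3).

(15, 3, -3)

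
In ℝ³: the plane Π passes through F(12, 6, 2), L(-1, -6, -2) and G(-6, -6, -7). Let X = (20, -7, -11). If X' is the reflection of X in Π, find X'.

(-4, 11, 13)

FL = (-13, -12, -4), FG = (-18, -12, -9); a normal to Π is FL × FG = (60, -45, -60).
Using F: Π has equation 60x - 45y - 60z = 330.
λ = (n·X − d)/|n|² = (2175 − 330)/9225 = 1/5.
Reflection = X − 2λn = (20, -7, -11) − (2/5)·(60, -45, -60) = (-4, 11, 13).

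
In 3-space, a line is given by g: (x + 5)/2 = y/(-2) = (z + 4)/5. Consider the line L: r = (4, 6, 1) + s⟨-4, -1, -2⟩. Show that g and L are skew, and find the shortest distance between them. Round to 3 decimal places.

3.109

g has direction (2, -2, 5) through (-5, 0, -4).
Common perpendicular direction n = (2, -2, 5) × (-4, -1, -2) = (9, -16, -10).
With w = (4, 6, 1) − (-5, 0, -4) = (9, 6, 5), w · n = -65.
Since n ≠ 0 the lines are not parallel, and w · n = -65 ≠ 0 so they do not intersect; hence they are skew.
Distance = |w · n| / |n| = |-65| / √437 ≈ 3.109.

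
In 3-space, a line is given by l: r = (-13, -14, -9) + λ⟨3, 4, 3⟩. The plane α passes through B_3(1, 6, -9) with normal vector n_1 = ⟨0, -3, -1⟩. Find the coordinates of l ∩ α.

α: n_1·r = n_1·B_3 gives -3y - z = -9.
Substitute r = (-13, -14, -9) + t(3, 4, 3) into the plane: 51 + (-15)t = -9, so t = 4.
Intersection: (-13, -14, -9) + 4·(3, 4, 3) = (-1, 2, 3).

(-1, 2, 3)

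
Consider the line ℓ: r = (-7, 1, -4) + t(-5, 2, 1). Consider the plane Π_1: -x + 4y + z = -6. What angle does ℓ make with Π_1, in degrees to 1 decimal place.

sin θ = |n·v| / (|n||v|) = |14| / (√18 · √30) = 0.60246.
θ ≈ 37.0°.

37.0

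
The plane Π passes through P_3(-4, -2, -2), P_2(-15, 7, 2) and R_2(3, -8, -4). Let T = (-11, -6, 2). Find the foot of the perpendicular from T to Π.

P_3P_2 = (-11, 9, 4), P_3R_2 = (7, -6, -2); a normal to Π is P_3P_2 × P_3R_2 = (6, 6, 3).
Using P_3: Π has equation 6x + 6y + 3z = -42.
Foot = T − λn with λ = (n·T − d)/|n|² = (-96 − (-42))/81 = -2/3.
Foot = (-11, -6, 2) − (-2/3)·(6, 6, 3) = (-7, -2, 4).

(-7, -2, 4)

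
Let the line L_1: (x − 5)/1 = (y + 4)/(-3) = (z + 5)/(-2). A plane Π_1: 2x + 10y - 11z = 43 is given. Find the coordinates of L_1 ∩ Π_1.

L_1 has direction (1, -3, -2) through (5, -4, -5).
Substitute r = (5, -4, -5) + t(1, -3, -2) into the plane: 25 + (-6)t = 43, so t = -3.
Intersection: (5, -4, -5) + (-3)·(1, -3, -2) = (2, 5, 1).

(2, 5, 1)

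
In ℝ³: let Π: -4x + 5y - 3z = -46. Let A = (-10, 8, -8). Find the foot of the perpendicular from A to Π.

Foot = A − λn with λ = (n·A − d)/|n|² = (104 − (-46))/50 = 3.
Foot = (-10, 8, -8) − 3·(-4, 5, -3) = (2, -7, 1).

(2, -7, 1)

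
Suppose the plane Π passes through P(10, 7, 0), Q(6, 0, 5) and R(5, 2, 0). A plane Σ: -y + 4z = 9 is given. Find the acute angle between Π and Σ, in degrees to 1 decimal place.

77.2

PQ = (-4, -7, 5), PR = (-5, -5, 0); a normal to Π is PQ × PR = (25, -25, -15).
Using P: Π has equation 25x - 25y - 15z = 75.
cos θ = |n₁·n₂| / (|n₁||n₂|) = |-35| / (√1475 · √17).
θ = arccos(0.22103) ≈ 77.2°.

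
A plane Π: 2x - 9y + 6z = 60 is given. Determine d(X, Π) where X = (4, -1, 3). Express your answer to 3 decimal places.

n·X − d = (2)·(4) + (-9)·(-1) + (6)·(3) − 60 = -25; |n| = √121.
Distance = |-25| / √121 = 25/√121 ≈ 2.273.

2.273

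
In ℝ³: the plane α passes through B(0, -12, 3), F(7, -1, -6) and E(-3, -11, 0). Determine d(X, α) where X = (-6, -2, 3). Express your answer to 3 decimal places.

BF = (7, 11, -9), BE = (-3, 1, -3); a normal to α is BF × BE = (-24, 48, 40).
Using B: α has equation -24x + 48y + 40z = -456.
n·X − d = (-24)·(-6) + (48)·(-2) + (40)·(3) − (-456) = 624; |n| = √4480.
Distance = |624| / √4480 = 624/√4480 ≈ 9.323.

9.323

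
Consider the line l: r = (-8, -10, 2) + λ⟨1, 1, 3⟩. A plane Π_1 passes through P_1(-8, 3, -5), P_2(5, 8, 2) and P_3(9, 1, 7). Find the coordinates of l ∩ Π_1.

(-9, -11, -1)

P_1P_2 = (13, 5, 7), P_1P_3 = (17, -2, 12); a normal to Π_1 is P_1P_2 × P_1P_3 = (74, -37, -111).
Using P_1: Π_1 has equation 74x - 37y - 111z = -148.
Substitute r = (-8, -10, 2) + t(1, 1, 3) into the plane: -444 + (-296)t = -148, so t = -1.
Intersection: (-8, -10, 2) + (-1)·(1, 1, 3) = (-9, -11, -1).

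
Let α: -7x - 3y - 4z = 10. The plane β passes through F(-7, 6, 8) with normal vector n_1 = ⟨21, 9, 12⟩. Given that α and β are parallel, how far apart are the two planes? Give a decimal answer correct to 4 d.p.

β: n_1·r = n_1·F gives 21x + 9y + 12z = 3.
Rescale β by 1/(-3): -7x - 3y - 4z = -1. Then distance = |10 − (-1)| / √74 ≈ 1.2787.

1.2787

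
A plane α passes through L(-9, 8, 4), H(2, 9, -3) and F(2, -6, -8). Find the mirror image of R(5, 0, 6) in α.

LH = (11, 1, -7), LF = (11, -14, -12); a normal to α is LH × LF = (-110, 55, -165).
Using L: α has equation -110x + 55y - 165z = 770.
λ = (n·R − d)/|n|² = (-1540 − 770)/42350 = -3/55.
Reflection = R − 2λn = (5, 0, 6) − (-6/55)·(-110, 55, -165) = (-7, 6, -12).

(-7, 6, -12)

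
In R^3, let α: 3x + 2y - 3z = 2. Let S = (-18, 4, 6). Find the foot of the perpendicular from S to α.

Foot = S − λn with λ = (n·S − d)/|n|² = (-64 − 2)/22 = -3.
Foot = (-18, 4, 6) − (-3)·(3, 2, -3) = (-9, 10, -3).

(-9, 10, -3)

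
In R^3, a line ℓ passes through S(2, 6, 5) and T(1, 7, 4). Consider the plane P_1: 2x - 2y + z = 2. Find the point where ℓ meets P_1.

A direction vector for ℓ is T − S = (-1, 1, -1).
Substitute r = (2, 6, 5) + t(-1, 1, -1) into the plane: -3 + (-5)t = 2, so t = -1.
Intersection: (2, 6, 5) + (-1)·(-1, 1, -1) = (3, 5, 6).

(3, 5, 6)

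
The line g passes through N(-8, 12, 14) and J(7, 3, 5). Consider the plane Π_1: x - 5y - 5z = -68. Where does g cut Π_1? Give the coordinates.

(2, 6, 8)

A direction vector for g is J − N = (15, -9, -9).
Substitute r = (-8, 12, 14) + t(15, -9, -9) into the plane: -138 + 105t = -68, so t = 2/3.
Intersection: (-8, 12, 14) + (2/3)·(15, -9, -9) = (2, 6, 8).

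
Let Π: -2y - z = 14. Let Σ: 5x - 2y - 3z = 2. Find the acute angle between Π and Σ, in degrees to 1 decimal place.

59.5

cos θ = |n₁·n₂| / (|n₁||n₂|) = |7| / (√5 · √38).
θ = arccos(0.50783) ≈ 59.5°.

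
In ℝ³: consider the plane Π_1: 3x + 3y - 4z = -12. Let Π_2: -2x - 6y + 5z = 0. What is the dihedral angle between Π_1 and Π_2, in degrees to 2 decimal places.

cos θ = |n₁·n₂| / (|n₁||n₂|) = |-44| / (√34 · √65).
θ = arccos(0.93596) ≈ 20.62°.

20.62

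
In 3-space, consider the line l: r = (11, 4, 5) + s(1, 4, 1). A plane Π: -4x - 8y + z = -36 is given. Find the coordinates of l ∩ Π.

(10, 0, 4)

Substitute r = (11, 4, 5) + t(1, 4, 1) into the plane: -71 + (-35)t = -36, so t = -1.
Intersection: (11, 4, 5) + (-1)·(1, 4, 1) = (10, 0, 4).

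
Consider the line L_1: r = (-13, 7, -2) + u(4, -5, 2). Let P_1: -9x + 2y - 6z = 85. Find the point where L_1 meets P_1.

(-9, 2, 0)

Substitute r = (-13, 7, -2) + t(4, -5, 2) into the plane: 143 + (-58)t = 85, so t = 1.
Intersection: (-13, 7, -2) + 1·(4, -5, 2) = (-9, 2, 0).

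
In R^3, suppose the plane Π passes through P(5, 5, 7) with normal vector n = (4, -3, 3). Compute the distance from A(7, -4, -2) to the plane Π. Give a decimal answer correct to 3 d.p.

Π: n·r = n·P gives 4x - 3y + 3z = 26.
n·A − d = (4)·(7) + (-3)·(-4) + (3)·(-2) − 26 = 8; |n| = √34.
Distance = |8| / √34 = 8/√34 ≈ 1.372.

1.372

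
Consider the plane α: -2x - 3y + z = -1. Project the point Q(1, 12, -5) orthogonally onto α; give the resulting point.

Foot = Q − λn with λ = (n·Q − d)/|n|² = (-43 − (-1))/14 = -3.
Foot = (1, 12, -5) − (-3)·(-2, -3, 1) = (-5, 3, -2).

(-5, 3, -2)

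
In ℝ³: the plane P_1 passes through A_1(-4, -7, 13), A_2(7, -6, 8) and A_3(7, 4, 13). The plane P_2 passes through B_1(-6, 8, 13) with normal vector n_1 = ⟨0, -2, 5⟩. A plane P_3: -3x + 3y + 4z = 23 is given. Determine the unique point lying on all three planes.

A_1A_2 = (11, 1, -5), A_1A_3 = (11, 11, 0); a normal to P_1 is A_1A_2 × A_1A_3 = (55, -55, 110).
Using A_1: P_1 has equation 55x - 55y + 110z = 1595.
P_2: n_1·r = n_1·B_1 gives -2y + 5z = 49.
Solving the 3×3 linear system 55x - 55y + 110z = 1595, -2y + 5z = 49, -3x + 3y + 4z = 23 (e.g. by elimination or Cramer's rule, determinant = -1100) gives (10, 3, 11).

(10, 3, 11)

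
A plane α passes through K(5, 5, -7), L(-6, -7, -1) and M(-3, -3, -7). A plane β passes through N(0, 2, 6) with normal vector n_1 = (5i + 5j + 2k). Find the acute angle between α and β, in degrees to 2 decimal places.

88.17

KL = (-11, -12, 6), KM = (-8, -8, 0); a normal to α is KL × KM = (48, -48, -8).
Using K: α has equation 48x - 48y - 8z = 56.
β: n_1·r = n_1·N gives 5x + 5y + 2z = 22.
cos θ = |n₁·n₂| / (|n₁||n₂|) = |-16| / (√4672 · √54).
θ = arccos(0.03185) ≈ 88.17°.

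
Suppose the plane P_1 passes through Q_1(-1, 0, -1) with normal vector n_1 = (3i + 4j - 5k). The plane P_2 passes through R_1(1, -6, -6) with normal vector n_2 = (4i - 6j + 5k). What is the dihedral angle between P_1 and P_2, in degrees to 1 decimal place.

P_1: n_1·r = n_1·Q_1 gives 3x + 4y - 5z = 2.
P_2: n_2·r = n_2·R_1 gives 4x - 6y + 5z = 10.
cos θ = |n₁·n₂| / (|n₁||n₂|) = |-37| / (√50 · √77).
θ = arccos(0.59631) ≈ 53.4°.

53.4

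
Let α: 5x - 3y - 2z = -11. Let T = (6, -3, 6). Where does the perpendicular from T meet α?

Foot = T − λn with λ = (n·T − d)/|n|² = (27 − (-11))/38 = 1.
Foot = (6, -3, 6) − 1·(5, -3, -2) = (1, 0, 8).

(1, 0, 8)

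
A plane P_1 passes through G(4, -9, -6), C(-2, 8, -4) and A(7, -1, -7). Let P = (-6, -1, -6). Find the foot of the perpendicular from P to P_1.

(-5, -1, -3)

GC = (-6, 17, 2), GA = (3, 8, -1); a normal to P_1 is GC × GA = (-33, 0, -99).
Using G: P_1 has equation -33x - 99z = 462.
Foot = P − λn with λ = (n·P − d)/|n|² = (792 − 462)/10890 = 1/33.
Foot = (-6, -1, -6) − (1/33)·(-33, 0, -99) = (-5, -1, -3).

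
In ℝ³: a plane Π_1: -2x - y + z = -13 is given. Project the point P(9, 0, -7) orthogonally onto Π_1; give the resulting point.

Foot = P − λn with λ = (n·P − d)/|n|² = (-25 − (-13))/6 = -2.
Foot = (9, 0, -7) − (-2)·(-2, -1, 1) = (5, -2, -5).

(5, -2, -5)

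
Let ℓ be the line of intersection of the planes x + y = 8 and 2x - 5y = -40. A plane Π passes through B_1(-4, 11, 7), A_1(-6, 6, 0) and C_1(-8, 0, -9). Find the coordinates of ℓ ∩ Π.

(0, 8, -5)

Direction of ℓ: (1, 1, 0) × (2, -5, 0) = (0, 0, -7).
A point on ℓ: solving the two plane equations with z = -15 gives (0, 8, -15).
B_1A_1 = (-2, -5, -7), B_1C_1 = (-4, -11, -16); a normal to Π is B_1A_1 × B_1C_1 = (3, -4, 2).
Using B_1: Π has equation 3x - 4y + 2z = -42.
Substitute r = (0, 8, -15) + t(0, 0, -7) into the plane: -62 + (-14)t = -42, so t = -10/7.
Intersection: (0, 8, -15) + (-10/7)·(0, 0, -7) = (0, 8, -5).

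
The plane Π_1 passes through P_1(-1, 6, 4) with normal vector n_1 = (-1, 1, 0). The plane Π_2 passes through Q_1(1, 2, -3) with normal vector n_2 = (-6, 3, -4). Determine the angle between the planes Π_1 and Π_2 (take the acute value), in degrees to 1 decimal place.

35.4

Π_1: n_1·r = n_1·P_1 gives -x + y = 7.
Π_2: n_2·r = n_2·Q_1 gives -6x + 3y - 4z = 12.
cos θ = |n₁·n₂| / (|n₁||n₂|) = |9| / (√2 · √61).
θ = arccos(0.81482) ≈ 35.4°.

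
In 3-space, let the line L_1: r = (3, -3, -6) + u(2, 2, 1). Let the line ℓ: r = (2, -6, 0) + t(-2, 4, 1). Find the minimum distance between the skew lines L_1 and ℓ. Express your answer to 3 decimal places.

Common perpendicular direction n = (2, 2, 1) × (-2, 4, 1) = (-2, -4, 12).
With w = (2, -6, 0) − (3, -3, -6) = (-1, -3, 6), w · n = 86.
Distance = |w · n| / |n| = |86| / √164 ≈ 6.715.

6.715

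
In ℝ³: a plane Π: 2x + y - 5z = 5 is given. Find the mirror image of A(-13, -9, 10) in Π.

(-1, -3, -20)

λ = (n·A − d)/|n|² = (-85 − 5)/30 = -3.
Reflection = A − 2λn = (-13, -9, 10) − (-6)·(2, 1, -5) = (-1, -3, -20).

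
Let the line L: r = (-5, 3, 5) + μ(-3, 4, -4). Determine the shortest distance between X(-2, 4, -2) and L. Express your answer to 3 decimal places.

6.790

Taking (-5, 3, 5) on L with direction v = (-3, 4, -4): w = X − (-5, 3, 5) = (3, 1, -7), and w × v = (24, 33, 15).
Distance = |w × v| / |v| = √1890 / √41 ≈ 6.790.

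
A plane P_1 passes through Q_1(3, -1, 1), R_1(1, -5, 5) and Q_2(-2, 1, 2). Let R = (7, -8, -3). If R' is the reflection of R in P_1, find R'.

(11, -2, 5)

Q_1R_1 = (-2, -4, 4), Q_1Q_2 = (-5, 2, 1); a normal to P_1 is Q_1R_1 × Q_1Q_2 = (-12, -18, -24).
Using Q_1: P_1 has equation -12x - 18y - 24z = -42.
λ = (n·R − d)/|n|² = (132 − (-42))/1044 = 1/6.
Reflection = R − 2λn = (7, -8, -3) − (1/3)·(-12, -18, -24) = (11, -2, 5).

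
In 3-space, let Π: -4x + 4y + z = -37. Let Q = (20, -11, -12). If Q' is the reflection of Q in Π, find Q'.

(-4, 13, -6)

λ = (n·Q − d)/|n|² = (-136 − (-37))/33 = -3.
Reflection = Q − 2λn = (20, -11, -12) − (-6)·(-4, 4, 1) = (-4, 13, -6).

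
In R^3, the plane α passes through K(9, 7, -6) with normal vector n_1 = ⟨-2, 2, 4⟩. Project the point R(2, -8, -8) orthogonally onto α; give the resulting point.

(0, -6, -4)

α: n_1·r = n_1·K gives -2x + 2y + 4z = -28.
Foot = R − λn with λ = (n·R − d)/|n|² = (-52 − (-28))/24 = -1.
Foot = (2, -8, -8) − (-1)·(-2, 2, 4) = (0, -6, -4).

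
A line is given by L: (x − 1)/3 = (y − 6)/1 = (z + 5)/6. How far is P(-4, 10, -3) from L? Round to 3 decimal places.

L has direction (3, 1, 6) through (1, 6, -5).
Taking (1, 6, -5) on L with direction v = (3, 1, 6): w = P − (1, 6, -5) = (-5, 4, 2), and w × v = (22, 36, -17).
Distance = |w × v| / |v| = √2069 / √46 ≈ 6.707.

6.707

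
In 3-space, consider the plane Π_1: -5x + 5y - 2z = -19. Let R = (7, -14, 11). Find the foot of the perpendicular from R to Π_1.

(-3, -4, 7)

Foot = R − λn with λ = (n·R − d)/|n|² = (-127 − (-19))/54 = -2.
Foot = (7, -14, 11) − (-2)·(-5, 5, -2) = (-3, -4, 7).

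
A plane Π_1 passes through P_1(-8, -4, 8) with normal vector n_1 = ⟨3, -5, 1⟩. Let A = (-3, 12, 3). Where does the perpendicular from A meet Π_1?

(3, 2, 5)

Π_1: n_1·r = n_1·P_1 gives 3x - 5y + z = 4.
Foot = A − λn with λ = (n·A − d)/|n|² = (-66 − 4)/35 = -2.
Foot = (-3, 12, 3) − (-2)·(3, -5, 1) = (3, 2, 5).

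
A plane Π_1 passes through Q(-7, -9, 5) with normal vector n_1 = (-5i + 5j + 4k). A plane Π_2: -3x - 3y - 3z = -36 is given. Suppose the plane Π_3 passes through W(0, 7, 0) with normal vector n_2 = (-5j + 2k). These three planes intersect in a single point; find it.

Π_1: n_1·r = n_1·Q gives -5x + 5y + 4z = 10.
Π_3: n_2·r = n_2·W gives -5y + 2z = -35.
Solving the 3×3 linear system -5x + 5y + 4z = 10, -3x - 3y - 3z = -36, -5y + 2z = -35 (e.g. by elimination or Cramer's rule, determinant = 195) gives (5, 7, 0).

(5, 7, 0)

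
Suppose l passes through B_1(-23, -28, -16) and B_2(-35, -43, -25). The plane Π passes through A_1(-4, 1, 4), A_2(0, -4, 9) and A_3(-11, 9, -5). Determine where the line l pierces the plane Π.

A direction vector for l is B_2 − B_1 = (-12, -15, -9).
A_1A_2 = (4, -5, 5), A_1A_3 = (-7, 8, -9); a normal to Π is A_1A_2 × A_1A_3 = (5, 1, -3).
Using A_1: Π has equation 5x + y - 3z = -31.
Substitute r = (-23, -28, -16) + t(-12, -15, -9) into the plane: -95 + (-48)t = -31, so t = -4/3.
Intersection: (-23, -28, -16) + (-4/3)·(-12, -15, -9) = (-7, -8, -4).

(-7, -8, -4)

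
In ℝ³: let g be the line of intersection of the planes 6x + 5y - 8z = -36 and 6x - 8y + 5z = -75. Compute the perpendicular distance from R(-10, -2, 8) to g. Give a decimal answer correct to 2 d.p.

9.43

Direction of g: (6, 5, -8) × (6, -8, 5) = (-39, -78, -78).
A point on g: solving the two plane equations with x = -10 gives (-10, 0, -3).
Taking (-10, 0, -3) on g with direction v = (-39, -78, -78): w = R − (-10, 0, -3) = (0, -2, 11), and w × v = (1014, -429, -78).
Distance = |w × v| / |v| = √1218321 / √13689 ≈ 9.43.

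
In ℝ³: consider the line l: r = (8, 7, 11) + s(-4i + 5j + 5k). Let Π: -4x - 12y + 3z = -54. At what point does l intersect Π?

Substitute r = (8, 7, 11) + t(-4, 5, 5) into the plane: -83 + (-29)t = -54, so t = -1.
Intersection: (8, 7, 11) + (-1)·(-4, 5, 5) = (12, 2, 6).

(12, 2, 6)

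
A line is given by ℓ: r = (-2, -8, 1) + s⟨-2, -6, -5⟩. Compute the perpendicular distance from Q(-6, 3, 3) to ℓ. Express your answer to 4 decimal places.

Taking (-2, -8, 1) on ℓ with direction v = (-2, -6, -5): w = Q − (-2, -8, 1) = (-4, 11, 2), and w × v = (-43, -24, 46).
Distance = |w × v| / |v| = √4541 / √65 ≈ 8.3583.

8.3583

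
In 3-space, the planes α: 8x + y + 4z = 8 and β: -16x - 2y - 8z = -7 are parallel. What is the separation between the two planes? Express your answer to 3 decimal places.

Rescale β by 1/(-2): 8x + y + 4z = 7/2. Then distance = |8 − (7/2)| / √81 ≈ 0.500.

0.500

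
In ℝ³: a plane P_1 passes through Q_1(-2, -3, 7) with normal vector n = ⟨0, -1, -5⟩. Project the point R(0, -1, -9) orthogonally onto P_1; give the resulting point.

P_1: n·r = n·Q_1 gives -y - 5z = -32.
Foot = R − λn with λ = (n·R − d)/|n|² = (46 − (-32))/26 = 3.
Foot = (0, -1, -9) − 3·(0, -1, -5) = (0, 2, 6).

(0, 2, 6)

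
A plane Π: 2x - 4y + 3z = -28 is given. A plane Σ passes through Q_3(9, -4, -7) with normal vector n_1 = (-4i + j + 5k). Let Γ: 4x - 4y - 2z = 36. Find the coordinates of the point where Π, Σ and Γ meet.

Σ: n_1·r = n_1·Q_3 gives -4x + y + 5z = -75.
Solving the 3×3 linear system 2x - 4y + 3z = -28, -4x + y + 5z = -75, 4x - 4y - 2z = 36 (e.g. by elimination or Cramer's rule, determinant = 24) gives (7, 3, -10).

(7, 3, -10)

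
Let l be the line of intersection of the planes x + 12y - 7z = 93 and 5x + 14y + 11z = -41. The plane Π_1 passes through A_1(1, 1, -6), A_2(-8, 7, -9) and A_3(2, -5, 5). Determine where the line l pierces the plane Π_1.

Direction of l: (1, 12, -7) × (5, 14, 11) = (230, -46, -46).
A point on l: solving the two plane equations with x = 16 gives (16, 0, -11).
A_1A_2 = (-9, 6, -3), A_1A_3 = (1, -6, 11); a normal to Π_1 is A_1A_2 × A_1A_3 = (48, 96, 48).
Using A_1: Π_1 has equation 48x + 96y + 48z = -144.
Substitute r = (16, 0, -11) + t(230, -46, -46) into the plane: 240 + 4416t = -144, so t = -2/23.
Intersection: (16, 0, -11) + (-2/23)·(230, -46, -46) = (-4, 4, -7).

(-4, 4, -7)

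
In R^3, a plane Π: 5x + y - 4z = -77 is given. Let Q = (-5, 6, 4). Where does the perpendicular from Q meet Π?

Foot = Q − λn with λ = (n·Q − d)/|n|² = (-35 − (-77))/42 = 1.
Foot = (-5, 6, 4) − 1·(5, 1, -4) = (-10, 5, 8).

(-10, 5, 8)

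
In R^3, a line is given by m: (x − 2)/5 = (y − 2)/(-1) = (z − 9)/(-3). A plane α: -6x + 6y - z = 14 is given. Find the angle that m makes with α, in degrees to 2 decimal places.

40.76

m has direction (5, -1, -3) through (2, 2, 9).
sin θ = |n·v| / (|n||v|) = |-33| / (√73 · √35) = 0.65286.
θ ≈ 40.76°.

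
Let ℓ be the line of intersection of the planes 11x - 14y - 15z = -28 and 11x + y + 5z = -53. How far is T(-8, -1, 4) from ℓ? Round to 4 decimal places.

4.6244

Direction of ℓ: (11, -14, -15) × (11, 1, 5) = (-55, -220, 165).
A point on ℓ: solving the two plane equations with x = -3 gives (-3, 5, -5).
Taking (-3, 5, -5) on ℓ with direction v = (-55, -220, 165): w = T − (-3, 5, -5) = (-5, -6, 9), and w × v = (990, 330, 770).
Distance = |w × v| / |v| = √1681900 / √78650 ≈ 4.6244.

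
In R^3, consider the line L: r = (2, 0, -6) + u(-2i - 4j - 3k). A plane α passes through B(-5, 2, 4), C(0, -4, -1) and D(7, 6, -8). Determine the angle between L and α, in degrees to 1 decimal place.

41.0

BC = (5, -6, -5), BD = (12, 4, -12); a normal to α is BC × BD = (92, 0, 92).
Using B: α has equation 92x + 92z = -92.
sin θ = |n·v| / (|n||v|) = |-460| / (√16928 · √29) = 0.65653.
θ ≈ 41.0°.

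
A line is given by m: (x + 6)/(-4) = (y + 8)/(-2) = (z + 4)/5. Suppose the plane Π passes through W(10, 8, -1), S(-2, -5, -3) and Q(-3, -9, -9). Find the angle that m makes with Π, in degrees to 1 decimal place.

2.8

m has direction (-4, -2, 5) through (-6, -8, -4).
WS = (-12, -13, -2), WQ = (-13, -17, -8); a normal to Π is WS × WQ = (70, -70, 35).
Using W: Π has equation 70x - 70y + 35z = 105.
sin θ = |n·v| / (|n||v|) = |35| / (√11025 · √45) = 0.04969.
θ ≈ 2.8°.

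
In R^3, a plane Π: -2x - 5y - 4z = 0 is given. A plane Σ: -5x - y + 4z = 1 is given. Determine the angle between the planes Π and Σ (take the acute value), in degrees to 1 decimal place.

88.7

cos θ = |n₁·n₂| / (|n₁||n₂|) = |-1| / (√45 · √42).
θ = arccos(0.02300) ≈ 88.7°.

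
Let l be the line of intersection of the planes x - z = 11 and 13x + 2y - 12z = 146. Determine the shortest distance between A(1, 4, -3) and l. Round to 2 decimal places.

Direction of l: (1, 0, -1) × (13, 2, -12) = (2, -1, 2).
A point on l: solving the two plane equations with x = 6 gives (6, 4, -5).
Taking (6, 4, -5) on l with direction v = (2, -1, 2): w = A − (6, 4, -5) = (-5, 0, 2), and w × v = (2, 14, 5).
Distance = |w × v| / |v| = √225 / √9 ≈ 5.00.

5.00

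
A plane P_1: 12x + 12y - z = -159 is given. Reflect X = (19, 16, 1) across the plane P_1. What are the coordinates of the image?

(-29, -32, 5)

λ = (n·X − d)/|n|² = (419 − (-159))/289 = 2.
Reflection = X − 2λn = (19, 16, 1) − 4·(12, 12, -1) = (-29, -32, 5).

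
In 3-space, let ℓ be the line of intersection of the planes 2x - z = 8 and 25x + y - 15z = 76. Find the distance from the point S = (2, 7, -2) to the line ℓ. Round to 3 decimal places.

15.132

Direction of ℓ: (2, 0, -1) × (25, 1, -15) = (1, 5, 2).
A point on ℓ: solving the two plane equations with x = 8 gives (8, -4, 8).
Taking (8, -4, 8) on ℓ with direction v = (1, 5, 2): w = S − (8, -4, 8) = (-6, 11, -10), and w × v = (72, 2, -41).
Distance = |w × v| / |v| = √6869 / √30 ≈ 15.132.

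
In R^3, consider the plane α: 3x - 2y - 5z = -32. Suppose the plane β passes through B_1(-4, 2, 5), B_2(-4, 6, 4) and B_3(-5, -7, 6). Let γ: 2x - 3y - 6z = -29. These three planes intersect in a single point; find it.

B_1B_2 = (0, 4, -1), B_1B_3 = (-1, -9, 1); a normal to β is B_1B_2 × B_1B_3 = (-5, 1, 4).
Using B_1: β has equation -5x + y + 4z = 42.
Solving the 3×3 linear system 3x - 2y - 5z = -32, -5x + y + 4z = 42, 2x - 3y - 6z = -29 (e.g. by elimination or Cramer's rule, determinant = -3) gives (-7, 3, 1).

(-7, 3, 1)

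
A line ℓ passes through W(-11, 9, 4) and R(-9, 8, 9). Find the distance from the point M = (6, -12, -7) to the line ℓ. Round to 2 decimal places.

29.17

A direction vector for ℓ is R − W = (2, -1, 5).
Taking (-11, 9, 4) on ℓ with direction v = (2, -1, 5): w = M − (-11, 9, 4) = (17, -21, -11), and w × v = (-116, -107, 25).
Distance = |w × v| / |v| = √25530 / √30 ≈ 29.17.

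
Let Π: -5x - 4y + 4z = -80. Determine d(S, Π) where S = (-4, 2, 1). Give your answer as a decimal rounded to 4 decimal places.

12.7155

n·S − d = (-5)·(-4) + (-4)·(2) + (4)·(1) − (-80) = 96; |n| = √57.
Distance = |96| / √57 = 96/√57 ≈ 12.7155.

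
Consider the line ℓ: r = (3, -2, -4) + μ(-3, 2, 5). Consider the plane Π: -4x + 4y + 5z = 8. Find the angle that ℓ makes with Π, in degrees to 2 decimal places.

sin θ = |n·v| / (|n||v|) = |45| / (√57 · √38) = 0.96690.
θ ≈ 75.22°.

75.22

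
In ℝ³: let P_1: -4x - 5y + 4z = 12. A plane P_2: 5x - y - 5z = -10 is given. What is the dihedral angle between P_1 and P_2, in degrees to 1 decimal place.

49.5

cos θ = |n₁·n₂| / (|n₁||n₂|) = |-35| / (√57 · √51).
θ = arccos(0.64915) ≈ 49.5°.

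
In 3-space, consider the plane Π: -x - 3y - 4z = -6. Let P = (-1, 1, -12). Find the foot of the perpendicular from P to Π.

Foot = P − λn with λ = (n·P − d)/|n|² = (46 − (-6))/26 = 2.
Foot = (-1, 1, -12) − 2·(-1, -3, -4) = (1, 7, -4).

(1, 7, -4)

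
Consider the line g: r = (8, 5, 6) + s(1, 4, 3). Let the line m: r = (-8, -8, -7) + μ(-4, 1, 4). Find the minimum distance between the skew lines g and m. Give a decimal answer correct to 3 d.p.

Common perpendicular direction n = (1, 4, 3) × (-4, 1, 4) = (13, -16, 17).
With w = (-8, -8, -7) − (8, 5, 6) = (-16, -13, -13), w · n = -221.
Distance = |w · n| / |n| = |-221| / √714 ≈ 8.271.

8.271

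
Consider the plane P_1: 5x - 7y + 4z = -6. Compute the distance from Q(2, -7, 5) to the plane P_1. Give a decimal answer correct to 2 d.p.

8.96

n·Q − d = (5)·(2) + (-7)·(-7) + (4)·(5) − (-6) = 85; |n| = √90.
Distance = |85| / √90 = 85/√90 ≈ 8.96.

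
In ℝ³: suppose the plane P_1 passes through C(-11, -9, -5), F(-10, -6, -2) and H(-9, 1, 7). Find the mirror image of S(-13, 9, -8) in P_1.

CF = (1, 3, 3), CH = (2, 10, 12); a normal to P_1 is CF × CH = (6, -6, 4).
Using C: P_1 has equation 6x - 6y + 4z = -32.
λ = (n·S − d)/|n|² = (-164 − (-32))/88 = -3/2.
Reflection = S − 2λn = (-13, 9, -8) − (-3)·(6, -6, 4) = (5, -9, 4).

(5, -9, 4)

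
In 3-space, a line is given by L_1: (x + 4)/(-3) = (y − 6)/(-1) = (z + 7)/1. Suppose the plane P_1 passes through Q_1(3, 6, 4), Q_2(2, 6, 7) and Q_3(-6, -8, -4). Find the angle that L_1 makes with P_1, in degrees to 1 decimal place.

24.3

L_1 has direction (-3, -1, 1) through (-4, 6, -7).
Q_1Q_2 = (-1, 0, 3), Q_1Q_3 = (-9, -14, -8); a normal to P_1 is Q_1Q_2 × Q_1Q_3 = (42, -35, 14).
Using Q_1: P_1 has equation 42x - 35y + 14z = -28.
sin θ = |n·v| / (|n||v|) = |-77| / (√3185 · √11) = 0.41138.
θ ≈ 24.3°.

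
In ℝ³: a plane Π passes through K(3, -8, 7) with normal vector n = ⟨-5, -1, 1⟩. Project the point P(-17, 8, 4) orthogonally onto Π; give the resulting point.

(-2, 11, 1)

Π: n·r = n·K gives -5x - y + z = 0.
Foot = P − λn with λ = (n·P − d)/|n|² = (81 − 0)/27 = 3.
Foot = (-17, 8, 4) − 3·(-5, -1, 1) = (-2, 11, 1).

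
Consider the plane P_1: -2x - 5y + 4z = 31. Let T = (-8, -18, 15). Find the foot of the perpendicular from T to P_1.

(-2, -3, 3)

Foot = T − λn with λ = (n·T − d)/|n|² = (166 − 31)/45 = 3.
Foot = (-8, -18, 15) − 3·(-2, -5, 4) = (-2, -3, 3).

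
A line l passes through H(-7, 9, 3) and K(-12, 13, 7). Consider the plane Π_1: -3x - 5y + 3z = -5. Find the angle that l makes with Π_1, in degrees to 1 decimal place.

A direction vector for l is K − H = (-5, 4, 4).
sin θ = |n·v| / (|n||v|) = |7| / (√43 · √57) = 0.14139.
θ ≈ 8.1°.

8.1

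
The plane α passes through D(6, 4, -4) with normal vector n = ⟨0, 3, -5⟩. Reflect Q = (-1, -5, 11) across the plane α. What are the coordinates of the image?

α: n·r = n·D gives 3y - 5z = 32.
λ = (n·Q − d)/|n|² = (-70 − 32)/34 = -3.
Reflection = Q − 2λn = (-1, -5, 11) − (-6)·(0, 3, -5) = (-1, 13, -19).

(-1, 13, -19)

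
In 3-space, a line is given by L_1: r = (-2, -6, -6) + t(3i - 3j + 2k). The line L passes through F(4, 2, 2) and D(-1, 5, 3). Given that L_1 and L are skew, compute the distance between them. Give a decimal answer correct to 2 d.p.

12.18

A direction vector for L is D − F = (-5, 3, 1).
Common perpendicular direction n = (3, -3, 2) × (-5, 3, 1) = (-9, -13, -6).
With w = (4, 2, 2) − (-2, -6, -6) = (6, 8, 8), w · n = -206.
Distance = |w · n| / |n| = |-206| / √286 ≈ 12.18.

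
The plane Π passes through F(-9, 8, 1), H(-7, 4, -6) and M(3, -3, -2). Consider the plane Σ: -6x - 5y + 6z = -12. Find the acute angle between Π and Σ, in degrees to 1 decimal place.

24.9

FH = (2, -4, -7), FM = (12, -11, -3); a normal to Π is FH × FM = (-65, -78, 26).
Using F: Π has equation -65x - 78y + 26z = -13.
cos θ = |n₁·n₂| / (|n₁||n₂|) = |936| / (√10985 · √97).
θ = arccos(0.90675) ≈ 24.9°.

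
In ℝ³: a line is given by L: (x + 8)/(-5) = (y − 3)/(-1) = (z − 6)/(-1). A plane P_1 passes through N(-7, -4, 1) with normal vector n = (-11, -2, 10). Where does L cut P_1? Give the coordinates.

L has direction (-5, -1, -1) through (-8, 3, 6).
P_1: n·r = n·N gives -11x - 2y + 10z = 95.
Substitute r = (-8, 3, 6) + t(-5, -1, -1) into the plane: 142 + 47t = 95, so t = -1.
Intersection: (-8, 3, 6) + (-1)·(-5, -1, -1) = (-3, 4, 7).

(-3, 4, 7)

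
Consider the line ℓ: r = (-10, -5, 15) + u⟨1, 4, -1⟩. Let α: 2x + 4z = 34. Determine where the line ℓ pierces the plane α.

(-7, 7, 12)

Substitute r = (-10, -5, 15) + t(1, 4, -1) into the plane: 40 + (-2)t = 34, so t = 3.
Intersection: (-10, -5, 15) + 3·(1, 4, -1) = (-7, 7, 12).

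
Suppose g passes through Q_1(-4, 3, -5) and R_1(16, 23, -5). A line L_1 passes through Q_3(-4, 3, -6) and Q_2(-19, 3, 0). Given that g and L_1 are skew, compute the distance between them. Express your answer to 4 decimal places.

A direction vector for g is R_1 − Q_1 = (20, 20, 0).
A direction vector for L_1 is Q_2 − Q_3 = (-15, 0, 6).
Common perpendicular direction n = (20, 20, 0) × (-15, 0, 6) = (120, -120, 300).
With w = (-4, 3, -6) − (-4, 3, -5) = (0, 0, -1), w · n = -300.
Distance = |w · n| / |n| = |-300| / √118800 ≈ 0.8704.

0.8704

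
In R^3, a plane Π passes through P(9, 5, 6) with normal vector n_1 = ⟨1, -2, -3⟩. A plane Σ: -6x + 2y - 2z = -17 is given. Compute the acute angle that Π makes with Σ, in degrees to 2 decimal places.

80.73

Π: n_1·r = n_1·P gives x - 2y - 3z = -19.
cos θ = |n₁·n₂| / (|n₁||n₂|) = |-4| / (√14 · √44).
θ = arccos(0.16116) ≈ 80.73°.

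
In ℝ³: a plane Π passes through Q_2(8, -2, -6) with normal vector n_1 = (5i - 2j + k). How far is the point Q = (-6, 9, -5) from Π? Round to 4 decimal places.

16.6143

Π: n_1·r = n_1·Q_2 gives 5x - 2y + z = 38.
n·Q − d = (5)·(-6) + (-2)·(9) + (1)·(-5) − 38 = -91; |n| = √30.
Distance = |-91| / √30 = 91/√30 ≈ 16.6143.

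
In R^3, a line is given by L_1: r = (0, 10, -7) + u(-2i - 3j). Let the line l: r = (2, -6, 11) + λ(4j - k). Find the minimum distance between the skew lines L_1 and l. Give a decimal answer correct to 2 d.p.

12.08

Common perpendicular direction n = (-2, -3, 0) × (0, 4, -1) = (3, -2, -8).
With w = (2, -6, 11) − (0, 10, -7) = (2, -16, 18), w · n = -106.
Distance = |w · n| / |n| = |-106| / √77 ≈ 12.08.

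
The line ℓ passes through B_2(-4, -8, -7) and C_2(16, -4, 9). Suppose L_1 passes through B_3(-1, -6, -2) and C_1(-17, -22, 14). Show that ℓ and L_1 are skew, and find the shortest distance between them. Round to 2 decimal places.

2.08

A direction vector for ℓ is C_2 − B_2 = (20, 4, 16).
A direction vector for L_1 is C_1 − B_3 = (-16, -16, 16).
Common perpendicular direction n = (20, 4, 16) × (-16, -16, 16) = (320, -576, -256).
With w = (-1, -6, -2) − (-4, -8, -7) = (3, 2, 5), w · n = -1472.
Since n ≠ 0 the lines are not parallel, and w · n = -1472 ≠ 0 so they do not intersect; hence they are skew.
Distance = |w · n| / |n| = |-1472| / √499712 ≈ 2.08.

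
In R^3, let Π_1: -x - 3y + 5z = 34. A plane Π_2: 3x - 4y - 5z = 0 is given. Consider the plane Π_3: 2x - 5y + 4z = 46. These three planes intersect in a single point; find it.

Solving the 3×3 linear system -x - 3y + 5z = 34, 3x - 4y - 5z = 0, 2x - 5y + 4z = 46 (e.g. by elimination or Cramer's rule, determinant = 72) gives (3, -4, 5).

(3, -4, 5)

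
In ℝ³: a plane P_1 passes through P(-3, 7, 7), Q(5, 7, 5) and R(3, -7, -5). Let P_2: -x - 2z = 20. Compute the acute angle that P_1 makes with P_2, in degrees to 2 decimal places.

37.87

PQ = (8, 0, -2), PR = (6, -14, -12); a normal to P_1 is PQ × PR = (-28, 84, -112).
Using P: P_1 has equation -28x + 84y - 112z = -112.
cos θ = |n₁·n₂| / (|n₁||n₂|) = |252| / (√20384 · √5).
θ = arccos(0.78935) ≈ 37.87°.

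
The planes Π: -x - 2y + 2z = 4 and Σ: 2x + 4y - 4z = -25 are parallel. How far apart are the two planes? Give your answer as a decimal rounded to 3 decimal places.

2.833

Rescale Σ by 1/(-2): -x - 2y + 2z = 25/2. Then distance = |4 − (25/2)| / √9 ≈ 2.833.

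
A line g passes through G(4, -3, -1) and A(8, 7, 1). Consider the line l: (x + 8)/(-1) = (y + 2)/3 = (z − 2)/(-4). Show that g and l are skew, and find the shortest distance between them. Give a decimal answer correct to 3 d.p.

A direction vector for g is A − G = (4, 10, 2).
l has direction (-1, 3, -4) through (-8, -2, 2).
Common perpendicular direction n = (4, 10, 2) × (-1, 3, -4) = (-46, 14, 22).
With w = (-8, -2, 2) − (4, -3, -1) = (-12, 1, 3), w · n = 632.
Since n ≠ 0 the lines are not parallel, and w · n = 632 ≠ 0 so they do not intersect; hence they are skew.
Distance = |w · n| / |n| = |632| / √2796 ≈ 11.952.

11.952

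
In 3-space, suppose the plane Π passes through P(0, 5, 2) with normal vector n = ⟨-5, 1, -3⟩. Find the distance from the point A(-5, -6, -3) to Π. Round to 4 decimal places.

4.9019

Π: n·r = n·P gives -5x + y - 3z = -1.
n·A − d = (-5)·(-5) + (1)·(-6) + (-3)·(-3) − (-1) = 29; |n| = √35.
Distance = |29| / √35 = 29/√35 ≈ 4.9019.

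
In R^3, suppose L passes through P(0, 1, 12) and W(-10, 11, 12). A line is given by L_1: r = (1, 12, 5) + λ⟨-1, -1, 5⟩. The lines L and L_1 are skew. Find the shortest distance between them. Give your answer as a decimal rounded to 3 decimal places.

6.260

A direction vector for L is W − P = (-10, 10, 0).
Common perpendicular direction n = (-10, 10, 0) × (-1, -1, 5) = (50, 50, 20).
With w = (1, 12, 5) − (0, 1, 12) = (1, 11, -7), w · n = 460.
Distance = |w · n| / |n| = |460| / √5400 ≈ 6.260.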